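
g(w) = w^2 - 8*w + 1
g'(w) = 2*w - 8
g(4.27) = -14.93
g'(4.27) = 0.54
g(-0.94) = 9.40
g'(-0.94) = -9.88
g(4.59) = -14.65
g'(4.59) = 1.18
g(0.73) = -4.31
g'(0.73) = -6.54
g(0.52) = -2.89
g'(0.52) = -6.96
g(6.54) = -8.55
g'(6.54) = 5.08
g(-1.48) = 15.03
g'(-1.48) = -10.96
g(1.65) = -9.48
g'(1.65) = -4.70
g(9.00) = 10.00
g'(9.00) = 10.00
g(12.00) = 49.00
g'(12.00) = 16.00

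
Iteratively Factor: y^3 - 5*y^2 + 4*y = (y - 1)*(y^2 - 4*y) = (y - 4)*(y - 1)*(y)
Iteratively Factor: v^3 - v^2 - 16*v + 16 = (v + 4)*(v^2 - 5*v + 4) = (v - 4)*(v + 4)*(v - 1)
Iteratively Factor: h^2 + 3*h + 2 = (h + 2)*(h + 1)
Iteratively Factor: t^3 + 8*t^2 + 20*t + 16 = (t + 2)*(t^2 + 6*t + 8) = (t + 2)*(t + 4)*(t + 2)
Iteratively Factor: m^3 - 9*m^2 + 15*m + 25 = (m - 5)*(m^2 - 4*m - 5) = (m - 5)^2*(m + 1)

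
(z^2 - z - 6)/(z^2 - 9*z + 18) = (z + 2)/(z - 6)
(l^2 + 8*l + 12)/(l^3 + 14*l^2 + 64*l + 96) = (l + 2)/(l^2 + 8*l + 16)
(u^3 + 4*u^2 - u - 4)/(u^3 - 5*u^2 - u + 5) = (u + 4)/(u - 5)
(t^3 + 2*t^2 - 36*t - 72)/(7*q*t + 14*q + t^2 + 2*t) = (t^2 - 36)/(7*q + t)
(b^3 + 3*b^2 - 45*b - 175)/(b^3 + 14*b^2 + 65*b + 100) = (b - 7)/(b + 4)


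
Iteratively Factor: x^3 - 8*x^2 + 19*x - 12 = (x - 3)*(x^2 - 5*x + 4) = (x - 3)*(x - 1)*(x - 4)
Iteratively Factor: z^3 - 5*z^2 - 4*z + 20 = (z + 2)*(z^2 - 7*z + 10) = (z - 5)*(z + 2)*(z - 2)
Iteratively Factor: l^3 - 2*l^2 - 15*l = (l + 3)*(l^2 - 5*l) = (l - 5)*(l + 3)*(l)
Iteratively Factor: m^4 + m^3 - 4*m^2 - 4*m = (m + 2)*(m^3 - m^2 - 2*m) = m*(m + 2)*(m^2 - m - 2) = m*(m - 2)*(m + 2)*(m + 1)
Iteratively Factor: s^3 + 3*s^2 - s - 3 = (s + 1)*(s^2 + 2*s - 3) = (s - 1)*(s + 1)*(s + 3)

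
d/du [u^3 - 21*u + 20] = 3*u^2 - 21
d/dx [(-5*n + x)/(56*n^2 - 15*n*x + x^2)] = (56*n^2 - 15*n*x + x^2 - (5*n - x)*(15*n - 2*x))/(56*n^2 - 15*n*x + x^2)^2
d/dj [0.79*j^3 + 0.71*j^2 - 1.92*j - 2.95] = 2.37*j^2 + 1.42*j - 1.92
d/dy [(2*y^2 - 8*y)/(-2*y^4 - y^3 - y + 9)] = 2*(y*(y - 4)*(8*y^3 + 3*y^2 + 1) + 2*(2 - y)*(2*y^4 + y^3 + y - 9))/(2*y^4 + y^3 + y - 9)^2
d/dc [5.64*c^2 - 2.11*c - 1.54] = 11.28*c - 2.11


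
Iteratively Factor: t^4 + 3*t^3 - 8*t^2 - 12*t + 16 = (t + 4)*(t^3 - t^2 - 4*t + 4) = (t - 2)*(t + 4)*(t^2 + t - 2) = (t - 2)*(t + 2)*(t + 4)*(t - 1)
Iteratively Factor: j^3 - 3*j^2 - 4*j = (j + 1)*(j^2 - 4*j) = (j - 4)*(j + 1)*(j)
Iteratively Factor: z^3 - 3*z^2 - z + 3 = (z - 3)*(z^2 - 1) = (z - 3)*(z + 1)*(z - 1)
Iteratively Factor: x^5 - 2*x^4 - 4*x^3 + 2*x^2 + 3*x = (x + 1)*(x^4 - 3*x^3 - x^2 + 3*x) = x*(x + 1)*(x^3 - 3*x^2 - x + 3) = x*(x - 1)*(x + 1)*(x^2 - 2*x - 3) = x*(x - 1)*(x + 1)^2*(x - 3)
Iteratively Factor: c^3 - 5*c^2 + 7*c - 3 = (c - 1)*(c^2 - 4*c + 3) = (c - 1)^2*(c - 3)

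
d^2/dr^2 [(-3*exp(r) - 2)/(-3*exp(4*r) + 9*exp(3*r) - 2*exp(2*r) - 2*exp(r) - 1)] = (243*exp(8*r) - 603*exp(7*r) - 234*exp(6*r) + 1278*exp(5*r) - 378*exp(4*r) + 203*exp(3*r) + 150*exp(2*r) - 14*exp(r) - 1)*exp(r)/(27*exp(12*r) - 243*exp(11*r) + 783*exp(10*r) - 999*exp(9*r) + 225*exp(8*r) + 288*exp(7*r) + 107*exp(6*r) - 156*exp(5*r) - 63*exp(4*r) + 5*exp(3*r) + 18*exp(2*r) + 6*exp(r) + 1)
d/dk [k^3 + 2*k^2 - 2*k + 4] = 3*k^2 + 4*k - 2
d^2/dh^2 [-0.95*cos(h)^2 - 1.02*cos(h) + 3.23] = 1.02*cos(h) + 1.9*cos(2*h)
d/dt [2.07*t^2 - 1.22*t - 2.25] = 4.14*t - 1.22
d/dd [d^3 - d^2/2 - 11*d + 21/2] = 3*d^2 - d - 11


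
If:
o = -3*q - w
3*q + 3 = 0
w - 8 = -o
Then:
No Solution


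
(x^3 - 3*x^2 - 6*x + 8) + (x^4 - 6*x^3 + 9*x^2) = x^4 - 5*x^3 + 6*x^2 - 6*x + 8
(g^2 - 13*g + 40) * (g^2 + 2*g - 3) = g^4 - 11*g^3 + 11*g^2 + 119*g - 120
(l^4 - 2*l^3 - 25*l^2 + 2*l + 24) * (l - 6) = l^5 - 8*l^4 - 13*l^3 + 152*l^2 + 12*l - 144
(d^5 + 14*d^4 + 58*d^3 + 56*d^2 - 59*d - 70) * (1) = d^5 + 14*d^4 + 58*d^3 + 56*d^2 - 59*d - 70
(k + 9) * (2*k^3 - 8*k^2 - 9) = 2*k^4 + 10*k^3 - 72*k^2 - 9*k - 81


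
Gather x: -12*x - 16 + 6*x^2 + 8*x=6*x^2 - 4*x - 16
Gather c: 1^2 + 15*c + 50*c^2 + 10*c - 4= 50*c^2 + 25*c - 3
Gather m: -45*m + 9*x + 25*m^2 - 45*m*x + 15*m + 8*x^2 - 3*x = 25*m^2 + m*(-45*x - 30) + 8*x^2 + 6*x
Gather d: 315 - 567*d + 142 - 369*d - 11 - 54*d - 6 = 440 - 990*d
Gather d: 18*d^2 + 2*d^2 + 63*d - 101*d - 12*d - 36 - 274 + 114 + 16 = 20*d^2 - 50*d - 180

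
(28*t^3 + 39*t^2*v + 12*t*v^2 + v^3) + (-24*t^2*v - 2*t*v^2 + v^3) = 28*t^3 + 15*t^2*v + 10*t*v^2 + 2*v^3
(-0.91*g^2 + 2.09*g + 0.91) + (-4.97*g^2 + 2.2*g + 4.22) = -5.88*g^2 + 4.29*g + 5.13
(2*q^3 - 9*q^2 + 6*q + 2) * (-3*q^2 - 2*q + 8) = -6*q^5 + 23*q^4 + 16*q^3 - 90*q^2 + 44*q + 16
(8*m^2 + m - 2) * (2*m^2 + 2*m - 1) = 16*m^4 + 18*m^3 - 10*m^2 - 5*m + 2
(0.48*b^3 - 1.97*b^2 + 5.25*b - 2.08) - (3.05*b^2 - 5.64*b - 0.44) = 0.48*b^3 - 5.02*b^2 + 10.89*b - 1.64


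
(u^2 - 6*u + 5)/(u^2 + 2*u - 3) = (u - 5)/(u + 3)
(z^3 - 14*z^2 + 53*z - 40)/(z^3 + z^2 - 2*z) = (z^2 - 13*z + 40)/(z*(z + 2))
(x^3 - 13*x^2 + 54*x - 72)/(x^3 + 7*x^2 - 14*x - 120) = (x^2 - 9*x + 18)/(x^2 + 11*x + 30)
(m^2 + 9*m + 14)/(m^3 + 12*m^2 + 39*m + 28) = (m + 2)/(m^2 + 5*m + 4)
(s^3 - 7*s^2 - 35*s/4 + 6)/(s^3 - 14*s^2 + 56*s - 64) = (s^2 + s - 3/4)/(s^2 - 6*s + 8)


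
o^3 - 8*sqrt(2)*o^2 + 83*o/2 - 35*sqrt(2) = (o - 7*sqrt(2)/2)*(o - 5*sqrt(2)/2)*(o - 2*sqrt(2))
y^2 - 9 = (y - 3)*(y + 3)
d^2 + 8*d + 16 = (d + 4)^2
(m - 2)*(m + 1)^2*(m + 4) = m^4 + 4*m^3 - 3*m^2 - 14*m - 8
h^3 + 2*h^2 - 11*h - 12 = (h - 3)*(h + 1)*(h + 4)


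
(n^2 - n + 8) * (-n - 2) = -n^3 - n^2 - 6*n - 16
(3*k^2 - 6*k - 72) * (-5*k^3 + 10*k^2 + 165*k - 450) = -15*k^5 + 60*k^4 + 795*k^3 - 3060*k^2 - 9180*k + 32400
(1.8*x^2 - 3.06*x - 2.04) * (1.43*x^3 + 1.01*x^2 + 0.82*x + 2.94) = 2.574*x^5 - 2.5578*x^4 - 4.5318*x^3 + 0.7224*x^2 - 10.6692*x - 5.9976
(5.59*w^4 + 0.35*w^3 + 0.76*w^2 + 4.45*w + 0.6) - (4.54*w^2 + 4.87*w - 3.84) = 5.59*w^4 + 0.35*w^3 - 3.78*w^2 - 0.42*w + 4.44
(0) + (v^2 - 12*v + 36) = v^2 - 12*v + 36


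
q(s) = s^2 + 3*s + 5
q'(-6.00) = -9.00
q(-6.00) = 23.00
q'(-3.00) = -3.00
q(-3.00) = 5.00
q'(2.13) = 7.26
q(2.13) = 15.93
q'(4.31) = 11.62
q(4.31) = 36.51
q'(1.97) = 6.94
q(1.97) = 14.79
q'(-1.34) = 0.32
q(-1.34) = 2.78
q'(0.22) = 3.44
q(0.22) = 5.71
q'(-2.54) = -2.08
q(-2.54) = 3.83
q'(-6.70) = -10.40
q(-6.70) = 29.79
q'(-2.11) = -1.22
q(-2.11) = 3.12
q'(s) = 2*s + 3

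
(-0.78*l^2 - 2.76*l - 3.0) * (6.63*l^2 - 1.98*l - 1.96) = -5.1714*l^4 - 16.7544*l^3 - 12.8964*l^2 + 11.3496*l + 5.88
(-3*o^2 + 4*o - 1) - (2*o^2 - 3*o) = -5*o^2 + 7*o - 1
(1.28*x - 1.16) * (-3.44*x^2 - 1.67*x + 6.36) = -4.4032*x^3 + 1.8528*x^2 + 10.078*x - 7.3776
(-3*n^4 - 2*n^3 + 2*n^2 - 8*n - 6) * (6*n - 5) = -18*n^5 + 3*n^4 + 22*n^3 - 58*n^2 + 4*n + 30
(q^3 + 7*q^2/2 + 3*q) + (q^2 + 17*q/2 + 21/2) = q^3 + 9*q^2/2 + 23*q/2 + 21/2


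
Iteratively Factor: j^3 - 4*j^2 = (j)*(j^2 - 4*j) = j*(j - 4)*(j)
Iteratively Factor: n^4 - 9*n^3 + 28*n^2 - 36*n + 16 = (n - 4)*(n^3 - 5*n^2 + 8*n - 4) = (n - 4)*(n - 2)*(n^2 - 3*n + 2) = (n - 4)*(n - 2)*(n - 1)*(n - 2)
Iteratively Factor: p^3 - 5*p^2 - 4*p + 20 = (p - 5)*(p^2 - 4) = (p - 5)*(p - 2)*(p + 2)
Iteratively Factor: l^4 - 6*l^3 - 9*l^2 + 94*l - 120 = (l - 3)*(l^3 - 3*l^2 - 18*l + 40) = (l - 3)*(l + 4)*(l^2 - 7*l + 10) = (l - 5)*(l - 3)*(l + 4)*(l - 2)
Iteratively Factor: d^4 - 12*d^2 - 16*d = (d - 4)*(d^3 + 4*d^2 + 4*d) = (d - 4)*(d + 2)*(d^2 + 2*d) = d*(d - 4)*(d + 2)*(d + 2)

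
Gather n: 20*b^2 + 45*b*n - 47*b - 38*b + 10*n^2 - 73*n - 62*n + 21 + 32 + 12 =20*b^2 - 85*b + 10*n^2 + n*(45*b - 135) + 65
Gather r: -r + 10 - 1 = 9 - r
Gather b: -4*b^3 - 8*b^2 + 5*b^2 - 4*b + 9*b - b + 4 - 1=-4*b^3 - 3*b^2 + 4*b + 3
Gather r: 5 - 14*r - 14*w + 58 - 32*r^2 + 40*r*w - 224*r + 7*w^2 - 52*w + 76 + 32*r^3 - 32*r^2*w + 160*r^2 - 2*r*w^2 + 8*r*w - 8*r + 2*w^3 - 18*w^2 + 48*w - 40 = 32*r^3 + r^2*(128 - 32*w) + r*(-2*w^2 + 48*w - 246) + 2*w^3 - 11*w^2 - 18*w + 99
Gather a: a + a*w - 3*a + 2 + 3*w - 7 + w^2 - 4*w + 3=a*(w - 2) + w^2 - w - 2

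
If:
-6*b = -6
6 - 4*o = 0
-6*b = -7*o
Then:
No Solution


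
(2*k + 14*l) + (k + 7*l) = 3*k + 21*l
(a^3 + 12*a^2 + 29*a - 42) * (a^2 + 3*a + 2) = a^5 + 15*a^4 + 67*a^3 + 69*a^2 - 68*a - 84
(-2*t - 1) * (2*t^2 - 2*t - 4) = -4*t^3 + 2*t^2 + 10*t + 4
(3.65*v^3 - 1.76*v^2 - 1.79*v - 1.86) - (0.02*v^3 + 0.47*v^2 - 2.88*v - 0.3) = 3.63*v^3 - 2.23*v^2 + 1.09*v - 1.56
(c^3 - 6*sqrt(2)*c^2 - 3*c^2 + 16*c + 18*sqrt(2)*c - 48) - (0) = c^3 - 6*sqrt(2)*c^2 - 3*c^2 + 16*c + 18*sqrt(2)*c - 48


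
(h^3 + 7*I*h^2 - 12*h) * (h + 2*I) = h^4 + 9*I*h^3 - 26*h^2 - 24*I*h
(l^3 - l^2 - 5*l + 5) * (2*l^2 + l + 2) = 2*l^5 - l^4 - 9*l^3 + 3*l^2 - 5*l + 10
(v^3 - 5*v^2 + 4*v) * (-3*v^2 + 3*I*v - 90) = -3*v^5 + 15*v^4 + 3*I*v^4 - 102*v^3 - 15*I*v^3 + 450*v^2 + 12*I*v^2 - 360*v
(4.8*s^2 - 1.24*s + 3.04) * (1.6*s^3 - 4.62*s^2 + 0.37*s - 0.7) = 7.68*s^5 - 24.16*s^4 + 12.3688*s^3 - 17.8636*s^2 + 1.9928*s - 2.128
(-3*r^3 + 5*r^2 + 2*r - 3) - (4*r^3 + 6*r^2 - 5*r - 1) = -7*r^3 - r^2 + 7*r - 2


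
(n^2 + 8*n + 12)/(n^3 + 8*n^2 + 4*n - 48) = (n + 2)/(n^2 + 2*n - 8)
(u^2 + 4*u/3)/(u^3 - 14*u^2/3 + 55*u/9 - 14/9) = 3*u*(3*u + 4)/(9*u^3 - 42*u^2 + 55*u - 14)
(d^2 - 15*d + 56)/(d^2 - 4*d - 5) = (-d^2 + 15*d - 56)/(-d^2 + 4*d + 5)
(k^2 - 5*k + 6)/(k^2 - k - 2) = (k - 3)/(k + 1)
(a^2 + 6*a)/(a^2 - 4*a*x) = (a + 6)/(a - 4*x)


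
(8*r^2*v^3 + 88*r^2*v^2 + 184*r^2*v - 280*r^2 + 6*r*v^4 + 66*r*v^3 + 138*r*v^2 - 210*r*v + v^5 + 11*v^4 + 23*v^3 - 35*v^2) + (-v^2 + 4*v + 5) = 8*r^2*v^3 + 88*r^2*v^2 + 184*r^2*v - 280*r^2 + 6*r*v^4 + 66*r*v^3 + 138*r*v^2 - 210*r*v + v^5 + 11*v^4 + 23*v^3 - 36*v^2 + 4*v + 5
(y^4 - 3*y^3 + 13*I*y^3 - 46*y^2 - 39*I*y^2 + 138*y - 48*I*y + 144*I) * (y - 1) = y^5 - 4*y^4 + 13*I*y^4 - 43*y^3 - 52*I*y^3 + 184*y^2 - 9*I*y^2 - 138*y + 192*I*y - 144*I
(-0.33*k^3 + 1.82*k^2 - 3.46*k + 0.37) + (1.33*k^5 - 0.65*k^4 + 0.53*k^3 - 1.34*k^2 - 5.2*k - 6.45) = 1.33*k^5 - 0.65*k^4 + 0.2*k^3 + 0.48*k^2 - 8.66*k - 6.08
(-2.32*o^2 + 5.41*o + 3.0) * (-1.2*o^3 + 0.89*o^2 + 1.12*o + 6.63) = 2.784*o^5 - 8.5568*o^4 - 1.3835*o^3 - 6.6524*o^2 + 39.2283*o + 19.89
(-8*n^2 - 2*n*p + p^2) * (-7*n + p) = 56*n^3 + 6*n^2*p - 9*n*p^2 + p^3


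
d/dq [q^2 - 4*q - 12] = 2*q - 4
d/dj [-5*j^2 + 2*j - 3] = 2 - 10*j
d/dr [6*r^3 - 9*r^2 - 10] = 18*r*(r - 1)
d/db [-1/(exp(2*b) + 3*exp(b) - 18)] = (2*exp(b) + 3)*exp(b)/(exp(2*b) + 3*exp(b) - 18)^2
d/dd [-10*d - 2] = -10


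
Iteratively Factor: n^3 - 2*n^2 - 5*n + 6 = (n + 2)*(n^2 - 4*n + 3) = (n - 1)*(n + 2)*(n - 3)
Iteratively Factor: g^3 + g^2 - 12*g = (g + 4)*(g^2 - 3*g) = (g - 3)*(g + 4)*(g)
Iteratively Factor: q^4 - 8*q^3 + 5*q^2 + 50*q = (q)*(q^3 - 8*q^2 + 5*q + 50) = q*(q - 5)*(q^2 - 3*q - 10) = q*(q - 5)^2*(q + 2)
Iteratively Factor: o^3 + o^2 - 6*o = (o)*(o^2 + o - 6) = o*(o - 2)*(o + 3)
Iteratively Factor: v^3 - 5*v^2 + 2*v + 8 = (v - 4)*(v^2 - v - 2) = (v - 4)*(v - 2)*(v + 1)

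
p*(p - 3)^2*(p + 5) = p^4 - p^3 - 21*p^2 + 45*p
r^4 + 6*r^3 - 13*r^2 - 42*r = r*(r - 3)*(r + 2)*(r + 7)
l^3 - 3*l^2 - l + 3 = (l - 3)*(l - 1)*(l + 1)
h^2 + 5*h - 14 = (h - 2)*(h + 7)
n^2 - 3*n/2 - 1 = (n - 2)*(n + 1/2)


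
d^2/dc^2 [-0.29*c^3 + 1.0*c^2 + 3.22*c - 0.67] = 2.0 - 1.74*c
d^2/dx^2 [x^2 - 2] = 2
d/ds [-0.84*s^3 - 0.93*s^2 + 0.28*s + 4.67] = -2.52*s^2 - 1.86*s + 0.28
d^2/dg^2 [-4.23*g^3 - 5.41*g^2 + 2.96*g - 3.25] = -25.38*g - 10.82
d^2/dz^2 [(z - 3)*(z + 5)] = 2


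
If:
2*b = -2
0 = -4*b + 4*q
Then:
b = -1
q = -1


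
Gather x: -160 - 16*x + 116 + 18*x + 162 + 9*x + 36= 11*x + 154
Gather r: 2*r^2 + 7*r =2*r^2 + 7*r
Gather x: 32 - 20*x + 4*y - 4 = -20*x + 4*y + 28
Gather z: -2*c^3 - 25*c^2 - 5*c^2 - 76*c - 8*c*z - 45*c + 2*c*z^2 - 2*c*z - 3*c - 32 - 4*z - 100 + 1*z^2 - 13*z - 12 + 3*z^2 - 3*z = -2*c^3 - 30*c^2 - 124*c + z^2*(2*c + 4) + z*(-10*c - 20) - 144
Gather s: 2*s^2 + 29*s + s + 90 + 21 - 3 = 2*s^2 + 30*s + 108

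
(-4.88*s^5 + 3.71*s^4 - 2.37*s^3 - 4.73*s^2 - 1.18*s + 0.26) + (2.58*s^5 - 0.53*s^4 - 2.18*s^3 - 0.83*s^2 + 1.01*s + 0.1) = -2.3*s^5 + 3.18*s^4 - 4.55*s^3 - 5.56*s^2 - 0.17*s + 0.36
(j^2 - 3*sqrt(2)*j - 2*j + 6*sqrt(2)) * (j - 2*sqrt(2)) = j^3 - 5*sqrt(2)*j^2 - 2*j^2 + 12*j + 10*sqrt(2)*j - 24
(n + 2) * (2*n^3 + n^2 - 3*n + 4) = 2*n^4 + 5*n^3 - n^2 - 2*n + 8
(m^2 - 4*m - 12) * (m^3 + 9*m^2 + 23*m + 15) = m^5 + 5*m^4 - 25*m^3 - 185*m^2 - 336*m - 180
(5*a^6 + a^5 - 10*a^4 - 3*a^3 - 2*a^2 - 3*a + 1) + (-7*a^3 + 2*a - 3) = 5*a^6 + a^5 - 10*a^4 - 10*a^3 - 2*a^2 - a - 2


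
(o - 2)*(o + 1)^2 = o^3 - 3*o - 2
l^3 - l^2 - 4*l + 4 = (l - 2)*(l - 1)*(l + 2)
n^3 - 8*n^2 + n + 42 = (n - 7)*(n - 3)*(n + 2)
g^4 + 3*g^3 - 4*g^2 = g^2*(g - 1)*(g + 4)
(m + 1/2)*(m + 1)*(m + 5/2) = m^3 + 4*m^2 + 17*m/4 + 5/4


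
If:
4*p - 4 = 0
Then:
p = 1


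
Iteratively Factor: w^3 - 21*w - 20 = (w + 1)*(w^2 - w - 20) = (w + 1)*(w + 4)*(w - 5)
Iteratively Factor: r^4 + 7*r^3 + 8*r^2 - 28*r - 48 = (r + 2)*(r^3 + 5*r^2 - 2*r - 24) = (r - 2)*(r + 2)*(r^2 + 7*r + 12) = (r - 2)*(r + 2)*(r + 4)*(r + 3)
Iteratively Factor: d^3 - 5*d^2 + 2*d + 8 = (d - 4)*(d^2 - d - 2) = (d - 4)*(d + 1)*(d - 2)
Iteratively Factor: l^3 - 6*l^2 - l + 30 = (l - 5)*(l^2 - l - 6) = (l - 5)*(l - 3)*(l + 2)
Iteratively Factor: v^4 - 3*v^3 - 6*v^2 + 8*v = (v - 4)*(v^3 + v^2 - 2*v) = (v - 4)*(v + 2)*(v^2 - v) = (v - 4)*(v - 1)*(v + 2)*(v)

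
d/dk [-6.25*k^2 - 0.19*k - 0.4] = -12.5*k - 0.19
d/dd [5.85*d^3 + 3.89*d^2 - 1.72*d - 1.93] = 17.55*d^2 + 7.78*d - 1.72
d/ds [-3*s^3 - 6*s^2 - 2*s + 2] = -9*s^2 - 12*s - 2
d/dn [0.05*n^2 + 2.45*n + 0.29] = 0.1*n + 2.45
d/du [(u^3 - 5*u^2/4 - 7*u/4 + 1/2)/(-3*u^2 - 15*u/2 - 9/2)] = (-8*u^2 - 24*u + 31)/(6*(4*u^2 + 12*u + 9))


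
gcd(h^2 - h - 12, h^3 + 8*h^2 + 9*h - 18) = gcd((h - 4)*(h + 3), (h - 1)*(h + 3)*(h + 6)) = h + 3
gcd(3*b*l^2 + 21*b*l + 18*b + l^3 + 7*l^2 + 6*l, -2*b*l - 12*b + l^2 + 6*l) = l + 6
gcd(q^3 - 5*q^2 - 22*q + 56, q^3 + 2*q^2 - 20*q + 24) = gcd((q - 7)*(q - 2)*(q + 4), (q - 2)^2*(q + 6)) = q - 2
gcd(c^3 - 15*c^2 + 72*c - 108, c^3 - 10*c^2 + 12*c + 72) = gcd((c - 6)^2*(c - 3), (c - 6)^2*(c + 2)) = c^2 - 12*c + 36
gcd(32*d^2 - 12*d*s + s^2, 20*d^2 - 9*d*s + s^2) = -4*d + s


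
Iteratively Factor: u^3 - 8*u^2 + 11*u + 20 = (u - 4)*(u^2 - 4*u - 5) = (u - 5)*(u - 4)*(u + 1)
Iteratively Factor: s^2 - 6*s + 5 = (s - 1)*(s - 5)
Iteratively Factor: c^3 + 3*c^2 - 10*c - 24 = (c + 4)*(c^2 - c - 6) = (c - 3)*(c + 4)*(c + 2)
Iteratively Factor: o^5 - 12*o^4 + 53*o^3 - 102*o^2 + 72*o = (o - 4)*(o^4 - 8*o^3 + 21*o^2 - 18*o) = o*(o - 4)*(o^3 - 8*o^2 + 21*o - 18) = o*(o - 4)*(o - 3)*(o^2 - 5*o + 6) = o*(o - 4)*(o - 3)^2*(o - 2)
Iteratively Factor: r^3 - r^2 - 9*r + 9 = (r + 3)*(r^2 - 4*r + 3) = (r - 3)*(r + 3)*(r - 1)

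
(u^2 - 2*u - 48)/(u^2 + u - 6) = (u^2 - 2*u - 48)/(u^2 + u - 6)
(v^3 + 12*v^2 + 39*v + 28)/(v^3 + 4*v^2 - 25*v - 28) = (v + 4)/(v - 4)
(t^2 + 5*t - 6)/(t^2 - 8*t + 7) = (t + 6)/(t - 7)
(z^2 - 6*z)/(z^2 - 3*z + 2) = z*(z - 6)/(z^2 - 3*z + 2)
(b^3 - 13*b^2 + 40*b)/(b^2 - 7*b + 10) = b*(b - 8)/(b - 2)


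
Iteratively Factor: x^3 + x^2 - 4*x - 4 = (x + 1)*(x^2 - 4) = (x - 2)*(x + 1)*(x + 2)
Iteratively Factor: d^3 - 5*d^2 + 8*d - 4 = (d - 2)*(d^2 - 3*d + 2) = (d - 2)*(d - 1)*(d - 2)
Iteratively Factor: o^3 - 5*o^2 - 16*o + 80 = (o + 4)*(o^2 - 9*o + 20) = (o - 4)*(o + 4)*(o - 5)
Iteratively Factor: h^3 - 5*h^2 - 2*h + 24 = (h + 2)*(h^2 - 7*h + 12) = (h - 4)*(h + 2)*(h - 3)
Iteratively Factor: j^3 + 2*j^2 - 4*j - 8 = (j + 2)*(j^2 - 4) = (j + 2)^2*(j - 2)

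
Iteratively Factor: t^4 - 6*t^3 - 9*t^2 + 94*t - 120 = (t + 4)*(t^3 - 10*t^2 + 31*t - 30) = (t - 2)*(t + 4)*(t^2 - 8*t + 15) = (t - 3)*(t - 2)*(t + 4)*(t - 5)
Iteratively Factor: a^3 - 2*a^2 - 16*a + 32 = (a - 2)*(a^2 - 16) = (a - 2)*(a + 4)*(a - 4)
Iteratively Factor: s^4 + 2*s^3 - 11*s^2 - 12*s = (s + 4)*(s^3 - 2*s^2 - 3*s) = s*(s + 4)*(s^2 - 2*s - 3) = s*(s - 3)*(s + 4)*(s + 1)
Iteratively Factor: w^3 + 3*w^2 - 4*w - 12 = (w + 2)*(w^2 + w - 6) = (w + 2)*(w + 3)*(w - 2)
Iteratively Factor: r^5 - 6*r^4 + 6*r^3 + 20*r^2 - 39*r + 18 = (r - 1)*(r^4 - 5*r^3 + r^2 + 21*r - 18) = (r - 3)*(r - 1)*(r^3 - 2*r^2 - 5*r + 6) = (r - 3)*(r - 1)*(r + 2)*(r^2 - 4*r + 3) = (r - 3)*(r - 1)^2*(r + 2)*(r - 3)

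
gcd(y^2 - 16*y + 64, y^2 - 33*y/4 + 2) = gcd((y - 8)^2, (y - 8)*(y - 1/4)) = y - 8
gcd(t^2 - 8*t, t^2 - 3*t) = t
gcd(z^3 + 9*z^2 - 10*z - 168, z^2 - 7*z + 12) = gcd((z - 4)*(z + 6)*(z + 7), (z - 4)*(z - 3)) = z - 4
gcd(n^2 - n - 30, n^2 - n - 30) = n^2 - n - 30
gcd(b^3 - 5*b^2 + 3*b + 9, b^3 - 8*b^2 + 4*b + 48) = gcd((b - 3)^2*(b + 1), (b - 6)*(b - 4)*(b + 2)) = 1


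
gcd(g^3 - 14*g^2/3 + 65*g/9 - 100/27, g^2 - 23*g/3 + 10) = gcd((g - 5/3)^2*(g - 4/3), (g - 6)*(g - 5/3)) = g - 5/3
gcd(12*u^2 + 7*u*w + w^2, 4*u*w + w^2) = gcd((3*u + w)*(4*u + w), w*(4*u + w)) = 4*u + w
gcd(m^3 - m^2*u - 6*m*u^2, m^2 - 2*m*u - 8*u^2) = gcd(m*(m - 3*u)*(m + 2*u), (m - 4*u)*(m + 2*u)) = m + 2*u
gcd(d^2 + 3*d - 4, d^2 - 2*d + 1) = d - 1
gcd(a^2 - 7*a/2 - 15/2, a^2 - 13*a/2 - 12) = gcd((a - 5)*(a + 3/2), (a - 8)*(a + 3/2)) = a + 3/2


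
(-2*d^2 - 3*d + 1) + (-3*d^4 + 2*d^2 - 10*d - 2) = -3*d^4 - 13*d - 1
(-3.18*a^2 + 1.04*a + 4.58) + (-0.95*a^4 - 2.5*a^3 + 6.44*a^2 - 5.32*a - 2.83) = -0.95*a^4 - 2.5*a^3 + 3.26*a^2 - 4.28*a + 1.75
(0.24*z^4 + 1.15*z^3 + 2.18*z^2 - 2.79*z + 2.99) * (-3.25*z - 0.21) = -0.78*z^5 - 3.7879*z^4 - 7.3265*z^3 + 8.6097*z^2 - 9.1316*z - 0.6279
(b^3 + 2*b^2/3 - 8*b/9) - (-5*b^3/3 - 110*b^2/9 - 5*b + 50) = 8*b^3/3 + 116*b^2/9 + 37*b/9 - 50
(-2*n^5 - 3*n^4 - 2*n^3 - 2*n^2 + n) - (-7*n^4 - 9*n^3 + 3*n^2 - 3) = -2*n^5 + 4*n^4 + 7*n^3 - 5*n^2 + n + 3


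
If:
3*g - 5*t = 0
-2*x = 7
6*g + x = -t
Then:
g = 35/66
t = 7/22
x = -7/2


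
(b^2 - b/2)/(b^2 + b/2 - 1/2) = b/(b + 1)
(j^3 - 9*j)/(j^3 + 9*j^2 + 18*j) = (j - 3)/(j + 6)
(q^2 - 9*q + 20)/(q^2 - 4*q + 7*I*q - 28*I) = (q - 5)/(q + 7*I)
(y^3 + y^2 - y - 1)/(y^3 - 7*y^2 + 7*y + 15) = (y^2 - 1)/(y^2 - 8*y + 15)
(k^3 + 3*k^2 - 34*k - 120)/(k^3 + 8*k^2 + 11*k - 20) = (k - 6)/(k - 1)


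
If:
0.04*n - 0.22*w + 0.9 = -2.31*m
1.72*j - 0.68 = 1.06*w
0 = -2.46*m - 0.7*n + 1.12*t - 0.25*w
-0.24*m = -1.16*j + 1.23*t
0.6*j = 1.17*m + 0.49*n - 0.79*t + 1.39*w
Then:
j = 0.40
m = -0.43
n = 2.24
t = 0.46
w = 0.00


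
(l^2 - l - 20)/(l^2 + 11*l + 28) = (l - 5)/(l + 7)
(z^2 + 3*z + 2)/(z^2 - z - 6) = (z + 1)/(z - 3)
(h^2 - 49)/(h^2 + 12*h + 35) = (h - 7)/(h + 5)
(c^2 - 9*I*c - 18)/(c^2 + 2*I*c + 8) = (c^2 - 9*I*c - 18)/(c^2 + 2*I*c + 8)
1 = 1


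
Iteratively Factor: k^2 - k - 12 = (k - 4)*(k + 3)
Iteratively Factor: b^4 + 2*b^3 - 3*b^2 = (b + 3)*(b^3 - b^2) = b*(b + 3)*(b^2 - b) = b^2*(b + 3)*(b - 1)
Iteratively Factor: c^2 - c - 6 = (c - 3)*(c + 2)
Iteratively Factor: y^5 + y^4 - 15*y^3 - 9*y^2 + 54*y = (y)*(y^4 + y^3 - 15*y^2 - 9*y + 54) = y*(y - 3)*(y^3 + 4*y^2 - 3*y - 18) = y*(y - 3)*(y + 3)*(y^2 + y - 6) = y*(y - 3)*(y - 2)*(y + 3)*(y + 3)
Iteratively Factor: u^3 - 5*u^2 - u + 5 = (u + 1)*(u^2 - 6*u + 5) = (u - 1)*(u + 1)*(u - 5)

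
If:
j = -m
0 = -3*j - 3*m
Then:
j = -m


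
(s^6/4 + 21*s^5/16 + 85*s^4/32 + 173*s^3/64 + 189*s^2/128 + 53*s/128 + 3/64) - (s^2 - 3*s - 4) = s^6/4 + 21*s^5/16 + 85*s^4/32 + 173*s^3/64 + 61*s^2/128 + 437*s/128 + 259/64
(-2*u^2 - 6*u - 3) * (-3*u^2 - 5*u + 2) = 6*u^4 + 28*u^3 + 35*u^2 + 3*u - 6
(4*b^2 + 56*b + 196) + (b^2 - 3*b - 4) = 5*b^2 + 53*b + 192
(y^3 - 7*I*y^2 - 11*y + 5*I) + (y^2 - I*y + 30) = y^3 + y^2 - 7*I*y^2 - 11*y - I*y + 30 + 5*I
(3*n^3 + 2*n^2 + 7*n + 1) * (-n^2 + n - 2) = -3*n^5 + n^4 - 11*n^3 + 2*n^2 - 13*n - 2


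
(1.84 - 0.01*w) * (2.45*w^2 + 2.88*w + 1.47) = -0.0245*w^3 + 4.4792*w^2 + 5.2845*w + 2.7048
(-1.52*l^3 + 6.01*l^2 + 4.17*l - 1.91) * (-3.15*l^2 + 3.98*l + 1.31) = 4.788*l^5 - 24.9811*l^4 + 8.7931*l^3 + 30.4862*l^2 - 2.1391*l - 2.5021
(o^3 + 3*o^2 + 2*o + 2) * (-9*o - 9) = -9*o^4 - 36*o^3 - 45*o^2 - 36*o - 18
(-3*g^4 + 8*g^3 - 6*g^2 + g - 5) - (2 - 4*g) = -3*g^4 + 8*g^3 - 6*g^2 + 5*g - 7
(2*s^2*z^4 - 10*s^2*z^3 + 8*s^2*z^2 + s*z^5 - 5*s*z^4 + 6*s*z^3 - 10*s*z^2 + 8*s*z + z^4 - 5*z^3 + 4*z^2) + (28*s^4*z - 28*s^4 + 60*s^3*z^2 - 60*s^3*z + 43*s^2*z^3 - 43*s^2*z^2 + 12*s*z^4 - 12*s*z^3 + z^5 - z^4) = 28*s^4*z - 28*s^4 + 60*s^3*z^2 - 60*s^3*z + 2*s^2*z^4 + 33*s^2*z^3 - 35*s^2*z^2 + s*z^5 + 7*s*z^4 - 6*s*z^3 - 10*s*z^2 + 8*s*z + z^5 - 5*z^3 + 4*z^2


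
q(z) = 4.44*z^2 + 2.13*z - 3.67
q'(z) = 8.88*z + 2.13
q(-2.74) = 23.83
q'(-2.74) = -22.20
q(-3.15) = 33.68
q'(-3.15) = -25.84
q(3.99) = 75.51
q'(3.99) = 37.56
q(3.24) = 49.84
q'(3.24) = 30.90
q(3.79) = 68.18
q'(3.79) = 35.79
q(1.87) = 15.84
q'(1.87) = 18.74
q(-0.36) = -3.86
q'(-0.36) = -1.07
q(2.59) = 31.63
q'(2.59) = 25.13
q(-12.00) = 610.13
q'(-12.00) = -104.43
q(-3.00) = 29.90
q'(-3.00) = -24.51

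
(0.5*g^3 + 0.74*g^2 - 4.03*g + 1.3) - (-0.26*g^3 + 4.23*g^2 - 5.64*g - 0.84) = 0.76*g^3 - 3.49*g^2 + 1.61*g + 2.14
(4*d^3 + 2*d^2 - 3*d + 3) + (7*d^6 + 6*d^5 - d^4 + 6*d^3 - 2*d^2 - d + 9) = 7*d^6 + 6*d^5 - d^4 + 10*d^3 - 4*d + 12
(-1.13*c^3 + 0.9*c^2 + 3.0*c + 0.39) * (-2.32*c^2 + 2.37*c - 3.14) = 2.6216*c^5 - 4.7661*c^4 - 1.2788*c^3 + 3.3792*c^2 - 8.4957*c - 1.2246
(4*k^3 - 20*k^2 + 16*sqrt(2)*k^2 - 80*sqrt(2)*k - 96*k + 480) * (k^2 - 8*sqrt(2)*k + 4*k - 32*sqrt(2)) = 4*k^5 - 16*sqrt(2)*k^4 - 4*k^4 - 432*k^3 + 16*sqrt(2)*k^3 + 352*k^2 + 1088*sqrt(2)*k^2 - 768*sqrt(2)*k + 7040*k - 15360*sqrt(2)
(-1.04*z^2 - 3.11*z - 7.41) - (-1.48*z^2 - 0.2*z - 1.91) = 0.44*z^2 - 2.91*z - 5.5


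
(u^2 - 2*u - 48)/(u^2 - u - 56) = (u + 6)/(u + 7)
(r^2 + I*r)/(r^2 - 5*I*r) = (r + I)/(r - 5*I)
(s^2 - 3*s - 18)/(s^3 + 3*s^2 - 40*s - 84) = (s + 3)/(s^2 + 9*s + 14)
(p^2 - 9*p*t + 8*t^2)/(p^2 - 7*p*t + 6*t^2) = (p - 8*t)/(p - 6*t)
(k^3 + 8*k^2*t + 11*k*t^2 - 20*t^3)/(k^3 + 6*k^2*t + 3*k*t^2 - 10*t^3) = (k + 4*t)/(k + 2*t)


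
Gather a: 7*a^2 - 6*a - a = 7*a^2 - 7*a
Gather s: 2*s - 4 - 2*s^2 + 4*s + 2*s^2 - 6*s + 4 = 0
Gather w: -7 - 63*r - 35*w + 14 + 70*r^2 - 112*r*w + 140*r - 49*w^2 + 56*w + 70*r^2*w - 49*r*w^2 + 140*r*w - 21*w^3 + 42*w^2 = 70*r^2 + 77*r - 21*w^3 + w^2*(-49*r - 7) + w*(70*r^2 + 28*r + 21) + 7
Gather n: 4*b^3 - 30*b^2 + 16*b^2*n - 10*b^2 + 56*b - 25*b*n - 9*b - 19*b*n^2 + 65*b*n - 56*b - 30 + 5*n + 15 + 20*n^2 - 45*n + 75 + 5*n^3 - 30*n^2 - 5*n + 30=4*b^3 - 40*b^2 - 9*b + 5*n^3 + n^2*(-19*b - 10) + n*(16*b^2 + 40*b - 45) + 90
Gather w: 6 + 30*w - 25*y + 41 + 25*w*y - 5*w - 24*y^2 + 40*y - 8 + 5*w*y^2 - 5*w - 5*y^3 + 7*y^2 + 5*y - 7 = w*(5*y^2 + 25*y + 20) - 5*y^3 - 17*y^2 + 20*y + 32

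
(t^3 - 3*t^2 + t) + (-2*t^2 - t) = t^3 - 5*t^2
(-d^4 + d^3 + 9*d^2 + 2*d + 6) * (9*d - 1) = -9*d^5 + 10*d^4 + 80*d^3 + 9*d^2 + 52*d - 6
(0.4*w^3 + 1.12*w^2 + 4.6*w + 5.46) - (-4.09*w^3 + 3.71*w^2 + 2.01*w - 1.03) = 4.49*w^3 - 2.59*w^2 + 2.59*w + 6.49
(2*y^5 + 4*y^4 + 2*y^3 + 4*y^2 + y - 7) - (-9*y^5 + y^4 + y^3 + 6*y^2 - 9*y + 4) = 11*y^5 + 3*y^4 + y^3 - 2*y^2 + 10*y - 11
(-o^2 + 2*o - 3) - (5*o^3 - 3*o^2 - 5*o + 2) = -5*o^3 + 2*o^2 + 7*o - 5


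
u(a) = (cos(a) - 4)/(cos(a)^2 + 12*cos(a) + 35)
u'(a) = (2*sin(a)*cos(a) + 12*sin(a))*(cos(a) - 4)/(cos(a)^2 + 12*cos(a) + 35)^2 - sin(a)/(cos(a)^2 + 12*cos(a) + 35) = (cos(a)^2 - 8*cos(a) - 83)*sin(a)/(cos(a)^2 + 12*cos(a) + 35)^2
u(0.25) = -0.06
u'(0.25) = -0.01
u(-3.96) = -0.17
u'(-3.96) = -0.08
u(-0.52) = -0.07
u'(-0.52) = 0.02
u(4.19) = -0.15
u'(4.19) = 0.08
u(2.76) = -0.20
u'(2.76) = -0.05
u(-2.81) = -0.20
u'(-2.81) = 0.04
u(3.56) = -0.20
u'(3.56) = 0.05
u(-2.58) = -0.19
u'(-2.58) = 0.06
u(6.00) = -0.06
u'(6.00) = 0.01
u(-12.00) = -0.07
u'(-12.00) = -0.02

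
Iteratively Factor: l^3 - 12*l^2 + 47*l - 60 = (l - 5)*(l^2 - 7*l + 12) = (l - 5)*(l - 3)*(l - 4)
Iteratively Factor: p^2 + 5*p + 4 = (p + 4)*(p + 1)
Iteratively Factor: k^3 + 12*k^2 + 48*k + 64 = (k + 4)*(k^2 + 8*k + 16) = (k + 4)^2*(k + 4)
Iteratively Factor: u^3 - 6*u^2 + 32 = (u + 2)*(u^2 - 8*u + 16) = (u - 4)*(u + 2)*(u - 4)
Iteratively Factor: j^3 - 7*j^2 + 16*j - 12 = (j - 2)*(j^2 - 5*j + 6) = (j - 2)^2*(j - 3)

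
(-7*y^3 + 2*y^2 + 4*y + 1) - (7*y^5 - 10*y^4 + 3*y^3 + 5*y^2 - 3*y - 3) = -7*y^5 + 10*y^4 - 10*y^3 - 3*y^2 + 7*y + 4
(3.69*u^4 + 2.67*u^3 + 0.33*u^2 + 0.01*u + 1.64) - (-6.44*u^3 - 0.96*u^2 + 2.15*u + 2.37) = 3.69*u^4 + 9.11*u^3 + 1.29*u^2 - 2.14*u - 0.73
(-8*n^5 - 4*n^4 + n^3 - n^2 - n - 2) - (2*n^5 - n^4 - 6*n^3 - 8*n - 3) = -10*n^5 - 3*n^4 + 7*n^3 - n^2 + 7*n + 1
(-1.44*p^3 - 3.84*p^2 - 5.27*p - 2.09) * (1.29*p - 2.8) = -1.8576*p^4 - 0.9216*p^3 + 3.9537*p^2 + 12.0599*p + 5.852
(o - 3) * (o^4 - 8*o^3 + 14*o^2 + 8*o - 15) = o^5 - 11*o^4 + 38*o^3 - 34*o^2 - 39*o + 45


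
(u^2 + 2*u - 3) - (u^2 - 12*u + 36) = 14*u - 39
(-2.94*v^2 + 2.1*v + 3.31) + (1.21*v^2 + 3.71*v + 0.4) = -1.73*v^2 + 5.81*v + 3.71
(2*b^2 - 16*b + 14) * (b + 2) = 2*b^3 - 12*b^2 - 18*b + 28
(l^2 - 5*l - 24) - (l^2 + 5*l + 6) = -10*l - 30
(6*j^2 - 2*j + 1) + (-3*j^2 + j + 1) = 3*j^2 - j + 2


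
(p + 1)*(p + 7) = p^2 + 8*p + 7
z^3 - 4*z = z*(z - 2)*(z + 2)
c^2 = c^2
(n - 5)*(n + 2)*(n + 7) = n^3 + 4*n^2 - 31*n - 70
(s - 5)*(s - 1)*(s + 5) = s^3 - s^2 - 25*s + 25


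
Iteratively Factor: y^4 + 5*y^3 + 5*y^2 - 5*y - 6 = (y + 3)*(y^3 + 2*y^2 - y - 2) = (y - 1)*(y + 3)*(y^2 + 3*y + 2) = (y - 1)*(y + 2)*(y + 3)*(y + 1)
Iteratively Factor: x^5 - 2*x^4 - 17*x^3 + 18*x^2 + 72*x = (x)*(x^4 - 2*x^3 - 17*x^2 + 18*x + 72) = x*(x - 3)*(x^3 + x^2 - 14*x - 24) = x*(x - 3)*(x + 2)*(x^2 - x - 12) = x*(x - 4)*(x - 3)*(x + 2)*(x + 3)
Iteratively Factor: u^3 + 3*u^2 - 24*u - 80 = (u + 4)*(u^2 - u - 20) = (u - 5)*(u + 4)*(u + 4)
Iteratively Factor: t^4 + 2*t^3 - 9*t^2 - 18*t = (t + 2)*(t^3 - 9*t) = (t - 3)*(t + 2)*(t^2 + 3*t) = t*(t - 3)*(t + 2)*(t + 3)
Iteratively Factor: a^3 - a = (a - 1)*(a^2 + a) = (a - 1)*(a + 1)*(a)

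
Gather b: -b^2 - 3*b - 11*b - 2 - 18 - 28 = -b^2 - 14*b - 48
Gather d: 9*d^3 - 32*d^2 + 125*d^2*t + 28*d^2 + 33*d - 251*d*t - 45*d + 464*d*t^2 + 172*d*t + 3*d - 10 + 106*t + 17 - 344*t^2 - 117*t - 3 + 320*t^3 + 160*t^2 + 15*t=9*d^3 + d^2*(125*t - 4) + d*(464*t^2 - 79*t - 9) + 320*t^3 - 184*t^2 + 4*t + 4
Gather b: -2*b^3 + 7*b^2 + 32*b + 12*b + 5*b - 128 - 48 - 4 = -2*b^3 + 7*b^2 + 49*b - 180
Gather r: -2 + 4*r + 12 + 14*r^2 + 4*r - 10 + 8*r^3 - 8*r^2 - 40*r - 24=8*r^3 + 6*r^2 - 32*r - 24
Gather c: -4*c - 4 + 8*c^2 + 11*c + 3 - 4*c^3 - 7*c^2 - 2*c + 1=-4*c^3 + c^2 + 5*c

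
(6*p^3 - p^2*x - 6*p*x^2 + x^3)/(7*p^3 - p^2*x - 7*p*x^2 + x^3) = (-6*p + x)/(-7*p + x)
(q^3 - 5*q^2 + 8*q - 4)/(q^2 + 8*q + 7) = (q^3 - 5*q^2 + 8*q - 4)/(q^2 + 8*q + 7)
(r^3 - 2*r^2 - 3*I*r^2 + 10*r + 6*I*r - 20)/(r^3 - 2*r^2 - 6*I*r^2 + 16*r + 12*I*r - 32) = (r - 5*I)/(r - 8*I)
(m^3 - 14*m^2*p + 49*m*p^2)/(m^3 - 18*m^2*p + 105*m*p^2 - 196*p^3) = m/(m - 4*p)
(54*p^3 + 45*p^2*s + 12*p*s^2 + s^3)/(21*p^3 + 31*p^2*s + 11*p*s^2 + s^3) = (18*p^2 + 9*p*s + s^2)/(7*p^2 + 8*p*s + s^2)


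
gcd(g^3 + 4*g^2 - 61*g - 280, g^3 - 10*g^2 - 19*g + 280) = g^2 - 3*g - 40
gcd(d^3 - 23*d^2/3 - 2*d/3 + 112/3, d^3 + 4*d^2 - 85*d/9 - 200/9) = d - 8/3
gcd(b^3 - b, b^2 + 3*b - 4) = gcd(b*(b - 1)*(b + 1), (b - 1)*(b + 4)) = b - 1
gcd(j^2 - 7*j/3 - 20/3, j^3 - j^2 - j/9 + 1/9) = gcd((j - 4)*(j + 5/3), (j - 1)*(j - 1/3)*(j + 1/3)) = 1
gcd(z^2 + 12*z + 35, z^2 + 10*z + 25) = z + 5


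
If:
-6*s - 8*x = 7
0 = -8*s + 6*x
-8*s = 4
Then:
No Solution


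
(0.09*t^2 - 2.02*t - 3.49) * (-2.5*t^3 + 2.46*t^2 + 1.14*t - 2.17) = -0.225*t^5 + 5.2714*t^4 + 3.8584*t^3 - 11.0835*t^2 + 0.4048*t + 7.5733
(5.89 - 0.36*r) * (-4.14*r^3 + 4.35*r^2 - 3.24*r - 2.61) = 1.4904*r^4 - 25.9506*r^3 + 26.7879*r^2 - 18.144*r - 15.3729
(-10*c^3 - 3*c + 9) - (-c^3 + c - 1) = -9*c^3 - 4*c + 10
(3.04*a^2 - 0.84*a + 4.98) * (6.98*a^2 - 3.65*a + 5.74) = 21.2192*a^4 - 16.9592*a^3 + 55.276*a^2 - 22.9986*a + 28.5852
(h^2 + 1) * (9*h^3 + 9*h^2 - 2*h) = 9*h^5 + 9*h^4 + 7*h^3 + 9*h^2 - 2*h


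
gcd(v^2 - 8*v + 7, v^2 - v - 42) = v - 7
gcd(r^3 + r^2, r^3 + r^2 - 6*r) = r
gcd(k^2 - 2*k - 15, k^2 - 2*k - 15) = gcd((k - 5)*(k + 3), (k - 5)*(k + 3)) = k^2 - 2*k - 15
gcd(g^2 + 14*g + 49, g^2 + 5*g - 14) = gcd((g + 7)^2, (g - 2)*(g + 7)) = g + 7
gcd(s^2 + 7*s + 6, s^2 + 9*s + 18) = s + 6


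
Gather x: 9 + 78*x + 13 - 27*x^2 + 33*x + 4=-27*x^2 + 111*x + 26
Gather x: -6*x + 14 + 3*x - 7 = 7 - 3*x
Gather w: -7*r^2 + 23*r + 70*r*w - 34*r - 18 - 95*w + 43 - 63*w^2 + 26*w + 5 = -7*r^2 - 11*r - 63*w^2 + w*(70*r - 69) + 30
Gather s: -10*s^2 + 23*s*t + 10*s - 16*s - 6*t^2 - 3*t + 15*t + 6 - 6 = -10*s^2 + s*(23*t - 6) - 6*t^2 + 12*t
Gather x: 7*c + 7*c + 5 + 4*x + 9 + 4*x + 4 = 14*c + 8*x + 18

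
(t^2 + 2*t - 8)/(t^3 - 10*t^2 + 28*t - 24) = (t + 4)/(t^2 - 8*t + 12)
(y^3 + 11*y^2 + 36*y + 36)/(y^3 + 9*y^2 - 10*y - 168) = (y^2 + 5*y + 6)/(y^2 + 3*y - 28)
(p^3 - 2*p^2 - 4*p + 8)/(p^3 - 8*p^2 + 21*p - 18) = (p^2 - 4)/(p^2 - 6*p + 9)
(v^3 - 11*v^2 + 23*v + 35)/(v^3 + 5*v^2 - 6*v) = (v^3 - 11*v^2 + 23*v + 35)/(v*(v^2 + 5*v - 6))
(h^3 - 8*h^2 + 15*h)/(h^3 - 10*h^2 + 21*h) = (h - 5)/(h - 7)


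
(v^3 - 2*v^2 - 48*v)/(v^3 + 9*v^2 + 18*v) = (v - 8)/(v + 3)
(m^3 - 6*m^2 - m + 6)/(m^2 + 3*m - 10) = (m^3 - 6*m^2 - m + 6)/(m^2 + 3*m - 10)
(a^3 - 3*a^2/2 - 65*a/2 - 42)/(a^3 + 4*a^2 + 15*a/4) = 2*(a^2 - 3*a - 28)/(a*(2*a + 5))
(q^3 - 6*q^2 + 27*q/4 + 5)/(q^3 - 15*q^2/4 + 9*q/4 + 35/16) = 4*(q - 4)/(4*q - 7)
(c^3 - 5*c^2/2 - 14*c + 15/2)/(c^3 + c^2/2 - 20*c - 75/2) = (2*c - 1)/(2*c + 5)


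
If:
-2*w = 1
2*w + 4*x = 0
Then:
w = -1/2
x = 1/4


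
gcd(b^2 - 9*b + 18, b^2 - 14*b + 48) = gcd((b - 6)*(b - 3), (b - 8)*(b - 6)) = b - 6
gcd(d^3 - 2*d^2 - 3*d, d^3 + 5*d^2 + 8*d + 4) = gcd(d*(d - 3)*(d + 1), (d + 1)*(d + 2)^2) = d + 1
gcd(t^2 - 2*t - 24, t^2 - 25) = 1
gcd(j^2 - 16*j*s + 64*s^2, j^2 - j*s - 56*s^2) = -j + 8*s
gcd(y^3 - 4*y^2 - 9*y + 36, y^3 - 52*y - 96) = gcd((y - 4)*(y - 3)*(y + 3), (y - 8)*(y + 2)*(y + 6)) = 1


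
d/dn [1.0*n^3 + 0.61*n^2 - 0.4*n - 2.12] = 3.0*n^2 + 1.22*n - 0.4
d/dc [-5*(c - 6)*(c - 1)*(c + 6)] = -15*c^2 + 10*c + 180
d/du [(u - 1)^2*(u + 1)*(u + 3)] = 4*u^3 + 6*u^2 - 8*u - 2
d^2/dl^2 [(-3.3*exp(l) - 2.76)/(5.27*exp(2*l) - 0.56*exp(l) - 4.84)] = (-91.65057*exp(4*l) - 316.351776*exp(3*l) - 480.598704*exp(2*l) - 273.516288*exp(l) - 69.823776)*exp(l)/(146.363183*exp(6*l) - 46.658472*exp(5*l) - 398.304492*exp(4*l) + 85.527232*exp(3*l) + 365.805264*exp(2*l) - 39.355008*exp(l) - 113.379904)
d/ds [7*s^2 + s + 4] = 14*s + 1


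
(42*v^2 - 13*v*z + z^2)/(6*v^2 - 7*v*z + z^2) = (-7*v + z)/(-v + z)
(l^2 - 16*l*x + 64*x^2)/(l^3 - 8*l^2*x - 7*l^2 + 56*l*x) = (l - 8*x)/(l*(l - 7))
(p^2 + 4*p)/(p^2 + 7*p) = (p + 4)/(p + 7)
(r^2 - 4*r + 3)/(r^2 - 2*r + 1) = (r - 3)/(r - 1)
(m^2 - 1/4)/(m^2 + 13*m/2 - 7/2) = (m + 1/2)/(m + 7)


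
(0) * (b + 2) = 0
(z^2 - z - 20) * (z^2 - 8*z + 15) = z^4 - 9*z^3 + 3*z^2 + 145*z - 300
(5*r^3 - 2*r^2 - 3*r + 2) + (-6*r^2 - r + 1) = 5*r^3 - 8*r^2 - 4*r + 3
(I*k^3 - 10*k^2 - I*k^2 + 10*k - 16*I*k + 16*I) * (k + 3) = I*k^4 - 10*k^3 + 2*I*k^3 - 20*k^2 - 19*I*k^2 + 30*k - 32*I*k + 48*I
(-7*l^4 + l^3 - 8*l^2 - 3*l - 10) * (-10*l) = 70*l^5 - 10*l^4 + 80*l^3 + 30*l^2 + 100*l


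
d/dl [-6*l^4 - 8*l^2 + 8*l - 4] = -24*l^3 - 16*l + 8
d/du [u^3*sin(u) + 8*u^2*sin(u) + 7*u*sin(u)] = u^3*cos(u) + 3*u^2*sin(u) + 8*u^2*cos(u) + 16*u*sin(u) + 7*u*cos(u) + 7*sin(u)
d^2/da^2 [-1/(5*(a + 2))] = -2/(5*(a + 2)^3)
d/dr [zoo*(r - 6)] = zoo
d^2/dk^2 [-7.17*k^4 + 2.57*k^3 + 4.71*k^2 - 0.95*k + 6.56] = -86.04*k^2 + 15.42*k + 9.42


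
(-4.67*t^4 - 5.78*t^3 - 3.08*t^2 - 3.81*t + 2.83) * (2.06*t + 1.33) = -9.6202*t^5 - 18.1179*t^4 - 14.0322*t^3 - 11.945*t^2 + 0.7625*t + 3.7639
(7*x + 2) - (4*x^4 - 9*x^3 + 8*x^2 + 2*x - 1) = -4*x^4 + 9*x^3 - 8*x^2 + 5*x + 3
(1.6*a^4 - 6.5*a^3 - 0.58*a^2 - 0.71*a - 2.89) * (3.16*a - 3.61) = 5.056*a^5 - 26.316*a^4 + 21.6322*a^3 - 0.1498*a^2 - 6.5693*a + 10.4329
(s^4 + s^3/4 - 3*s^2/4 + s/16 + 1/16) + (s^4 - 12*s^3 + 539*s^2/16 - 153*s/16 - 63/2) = 2*s^4 - 47*s^3/4 + 527*s^2/16 - 19*s/2 - 503/16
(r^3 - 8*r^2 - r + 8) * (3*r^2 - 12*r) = 3*r^5 - 36*r^4 + 93*r^3 + 36*r^2 - 96*r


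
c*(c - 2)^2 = c^3 - 4*c^2 + 4*c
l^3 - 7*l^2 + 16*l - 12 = (l - 3)*(l - 2)^2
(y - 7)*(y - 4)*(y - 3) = y^3 - 14*y^2 + 61*y - 84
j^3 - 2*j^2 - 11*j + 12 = (j - 4)*(j - 1)*(j + 3)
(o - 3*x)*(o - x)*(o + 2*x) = o^3 - 2*o^2*x - 5*o*x^2 + 6*x^3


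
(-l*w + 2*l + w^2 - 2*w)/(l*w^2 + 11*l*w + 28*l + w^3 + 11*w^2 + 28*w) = (-l*w + 2*l + w^2 - 2*w)/(l*w^2 + 11*l*w + 28*l + w^3 + 11*w^2 + 28*w)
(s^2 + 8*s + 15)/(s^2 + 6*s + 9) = (s + 5)/(s + 3)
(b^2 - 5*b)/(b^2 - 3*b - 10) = b/(b + 2)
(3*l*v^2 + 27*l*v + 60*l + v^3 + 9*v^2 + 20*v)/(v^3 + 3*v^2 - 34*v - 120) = (3*l + v)/(v - 6)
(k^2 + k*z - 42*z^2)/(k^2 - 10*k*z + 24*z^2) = (-k - 7*z)/(-k + 4*z)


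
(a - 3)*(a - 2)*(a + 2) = a^3 - 3*a^2 - 4*a + 12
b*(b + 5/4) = b^2 + 5*b/4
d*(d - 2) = d^2 - 2*d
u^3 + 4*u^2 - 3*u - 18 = (u - 2)*(u + 3)^2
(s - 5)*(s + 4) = s^2 - s - 20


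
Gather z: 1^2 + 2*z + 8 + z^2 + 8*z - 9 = z^2 + 10*z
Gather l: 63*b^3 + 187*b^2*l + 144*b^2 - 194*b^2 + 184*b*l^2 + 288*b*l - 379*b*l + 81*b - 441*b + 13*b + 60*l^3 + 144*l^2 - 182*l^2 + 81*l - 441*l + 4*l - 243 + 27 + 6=63*b^3 - 50*b^2 - 347*b + 60*l^3 + l^2*(184*b - 38) + l*(187*b^2 - 91*b - 356) - 210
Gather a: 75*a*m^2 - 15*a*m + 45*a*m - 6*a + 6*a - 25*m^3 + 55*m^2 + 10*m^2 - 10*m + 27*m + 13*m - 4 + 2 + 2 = a*(75*m^2 + 30*m) - 25*m^3 + 65*m^2 + 30*m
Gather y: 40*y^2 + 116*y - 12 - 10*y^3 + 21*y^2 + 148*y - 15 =-10*y^3 + 61*y^2 + 264*y - 27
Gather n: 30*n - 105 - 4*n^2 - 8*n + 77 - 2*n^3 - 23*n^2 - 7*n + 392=-2*n^3 - 27*n^2 + 15*n + 364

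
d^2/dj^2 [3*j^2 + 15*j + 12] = 6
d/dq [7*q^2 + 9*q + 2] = 14*q + 9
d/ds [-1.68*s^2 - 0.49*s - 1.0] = -3.36*s - 0.49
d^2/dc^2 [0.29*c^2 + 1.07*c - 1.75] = 0.580000000000000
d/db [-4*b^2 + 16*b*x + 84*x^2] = -8*b + 16*x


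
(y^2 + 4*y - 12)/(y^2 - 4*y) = (y^2 + 4*y - 12)/(y*(y - 4))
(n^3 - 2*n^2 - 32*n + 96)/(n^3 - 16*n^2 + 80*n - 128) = (n + 6)/(n - 8)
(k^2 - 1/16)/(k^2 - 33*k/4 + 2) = (k + 1/4)/(k - 8)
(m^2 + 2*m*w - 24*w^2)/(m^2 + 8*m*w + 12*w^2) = (m - 4*w)/(m + 2*w)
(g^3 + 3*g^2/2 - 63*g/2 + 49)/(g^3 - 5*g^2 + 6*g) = (2*g^2 + 7*g - 49)/(2*g*(g - 3))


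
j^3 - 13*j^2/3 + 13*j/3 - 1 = (j - 3)*(j - 1)*(j - 1/3)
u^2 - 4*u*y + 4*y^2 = (u - 2*y)^2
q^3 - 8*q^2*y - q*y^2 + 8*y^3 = (q - 8*y)*(q - y)*(q + y)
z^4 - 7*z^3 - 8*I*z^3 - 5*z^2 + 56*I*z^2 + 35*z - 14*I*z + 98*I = (z - 7)*(z - 7*I)*(z - 2*I)*(z + I)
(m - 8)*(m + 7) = m^2 - m - 56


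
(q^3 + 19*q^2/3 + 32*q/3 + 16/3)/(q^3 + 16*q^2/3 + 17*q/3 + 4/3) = (3*q + 4)/(3*q + 1)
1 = 1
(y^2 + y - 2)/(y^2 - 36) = (y^2 + y - 2)/(y^2 - 36)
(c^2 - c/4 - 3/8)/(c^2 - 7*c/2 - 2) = (c - 3/4)/(c - 4)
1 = 1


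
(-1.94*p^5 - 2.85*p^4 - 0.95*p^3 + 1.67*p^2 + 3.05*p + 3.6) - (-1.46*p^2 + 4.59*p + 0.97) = -1.94*p^5 - 2.85*p^4 - 0.95*p^3 + 3.13*p^2 - 1.54*p + 2.63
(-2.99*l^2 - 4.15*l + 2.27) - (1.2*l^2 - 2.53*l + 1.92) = -4.19*l^2 - 1.62*l + 0.35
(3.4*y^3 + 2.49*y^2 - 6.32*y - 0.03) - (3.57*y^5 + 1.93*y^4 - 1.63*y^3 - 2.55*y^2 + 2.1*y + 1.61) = -3.57*y^5 - 1.93*y^4 + 5.03*y^3 + 5.04*y^2 - 8.42*y - 1.64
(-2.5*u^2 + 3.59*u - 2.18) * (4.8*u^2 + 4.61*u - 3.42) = -12.0*u^4 + 5.707*u^3 + 14.6359*u^2 - 22.3276*u + 7.4556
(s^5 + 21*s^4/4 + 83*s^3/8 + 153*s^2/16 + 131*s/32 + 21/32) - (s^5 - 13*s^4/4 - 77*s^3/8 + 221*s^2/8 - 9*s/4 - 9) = 17*s^4/2 + 20*s^3 - 289*s^2/16 + 203*s/32 + 309/32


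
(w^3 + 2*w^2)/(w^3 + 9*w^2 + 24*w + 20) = w^2/(w^2 + 7*w + 10)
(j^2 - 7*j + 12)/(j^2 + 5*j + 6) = (j^2 - 7*j + 12)/(j^2 + 5*j + 6)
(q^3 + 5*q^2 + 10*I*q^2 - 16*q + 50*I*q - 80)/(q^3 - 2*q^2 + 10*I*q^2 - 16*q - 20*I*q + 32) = (q + 5)/(q - 2)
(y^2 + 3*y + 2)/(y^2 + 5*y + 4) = (y + 2)/(y + 4)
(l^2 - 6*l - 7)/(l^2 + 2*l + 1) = (l - 7)/(l + 1)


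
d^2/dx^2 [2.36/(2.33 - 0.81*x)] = -3.096792/(0.81*x - 2.33)^3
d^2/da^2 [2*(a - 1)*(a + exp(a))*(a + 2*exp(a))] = 6*a^2*exp(a) + 16*a*exp(2*a) + 18*a*exp(a) + 12*a - 4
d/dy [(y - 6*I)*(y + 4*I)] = 2*y - 2*I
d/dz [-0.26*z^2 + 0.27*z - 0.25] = 0.27 - 0.52*z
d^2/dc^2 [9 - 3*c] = 0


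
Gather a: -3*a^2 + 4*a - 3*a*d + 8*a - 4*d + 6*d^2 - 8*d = -3*a^2 + a*(12 - 3*d) + 6*d^2 - 12*d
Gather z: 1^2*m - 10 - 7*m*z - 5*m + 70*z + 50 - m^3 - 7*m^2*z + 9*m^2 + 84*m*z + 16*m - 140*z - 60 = -m^3 + 9*m^2 + 12*m + z*(-7*m^2 + 77*m - 70) - 20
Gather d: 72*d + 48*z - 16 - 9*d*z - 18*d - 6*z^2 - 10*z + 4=d*(54 - 9*z) - 6*z^2 + 38*z - 12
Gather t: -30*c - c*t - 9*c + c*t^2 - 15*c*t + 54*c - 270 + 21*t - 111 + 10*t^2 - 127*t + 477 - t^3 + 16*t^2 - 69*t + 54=15*c - t^3 + t^2*(c + 26) + t*(-16*c - 175) + 150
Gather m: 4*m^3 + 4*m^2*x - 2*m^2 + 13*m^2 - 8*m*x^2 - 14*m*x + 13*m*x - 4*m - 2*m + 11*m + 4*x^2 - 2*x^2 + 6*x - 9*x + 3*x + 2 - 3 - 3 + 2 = 4*m^3 + m^2*(4*x + 11) + m*(-8*x^2 - x + 5) + 2*x^2 - 2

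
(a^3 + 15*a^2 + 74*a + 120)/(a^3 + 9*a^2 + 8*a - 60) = (a + 4)/(a - 2)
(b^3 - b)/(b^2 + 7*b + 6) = b*(b - 1)/(b + 6)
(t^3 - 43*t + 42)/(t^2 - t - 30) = (t^2 + 6*t - 7)/(t + 5)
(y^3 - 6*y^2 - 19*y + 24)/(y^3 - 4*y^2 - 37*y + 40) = (y + 3)/(y + 5)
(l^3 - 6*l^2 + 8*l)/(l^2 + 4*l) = (l^2 - 6*l + 8)/(l + 4)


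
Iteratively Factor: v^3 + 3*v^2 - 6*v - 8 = (v + 1)*(v^2 + 2*v - 8) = (v - 2)*(v + 1)*(v + 4)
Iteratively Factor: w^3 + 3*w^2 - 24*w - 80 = (w + 4)*(w^2 - w - 20) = (w + 4)^2*(w - 5)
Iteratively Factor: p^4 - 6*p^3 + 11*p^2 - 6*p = (p - 2)*(p^3 - 4*p^2 + 3*p) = (p - 3)*(p - 2)*(p^2 - p) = p*(p - 3)*(p - 2)*(p - 1)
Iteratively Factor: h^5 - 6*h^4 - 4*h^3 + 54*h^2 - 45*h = (h - 1)*(h^4 - 5*h^3 - 9*h^2 + 45*h) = (h - 5)*(h - 1)*(h^3 - 9*h) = (h - 5)*(h - 1)*(h + 3)*(h^2 - 3*h) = (h - 5)*(h - 3)*(h - 1)*(h + 3)*(h)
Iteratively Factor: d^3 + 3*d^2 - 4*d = (d + 4)*(d^2 - d) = d*(d + 4)*(d - 1)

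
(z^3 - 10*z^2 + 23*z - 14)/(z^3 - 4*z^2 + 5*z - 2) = (z - 7)/(z - 1)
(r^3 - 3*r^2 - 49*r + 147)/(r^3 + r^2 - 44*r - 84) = (r^2 + 4*r - 21)/(r^2 + 8*r + 12)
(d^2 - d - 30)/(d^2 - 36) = (d + 5)/(d + 6)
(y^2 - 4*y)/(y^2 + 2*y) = (y - 4)/(y + 2)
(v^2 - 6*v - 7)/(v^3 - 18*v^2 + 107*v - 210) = (v + 1)/(v^2 - 11*v + 30)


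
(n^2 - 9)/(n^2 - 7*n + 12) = (n + 3)/(n - 4)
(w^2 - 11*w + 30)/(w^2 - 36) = (w - 5)/(w + 6)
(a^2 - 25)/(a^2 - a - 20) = (a + 5)/(a + 4)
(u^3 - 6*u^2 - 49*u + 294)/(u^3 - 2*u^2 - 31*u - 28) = (u^2 + u - 42)/(u^2 + 5*u + 4)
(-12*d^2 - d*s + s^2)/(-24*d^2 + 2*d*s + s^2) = (3*d + s)/(6*d + s)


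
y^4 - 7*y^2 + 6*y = y*(y - 2)*(y - 1)*(y + 3)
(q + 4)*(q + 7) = q^2 + 11*q + 28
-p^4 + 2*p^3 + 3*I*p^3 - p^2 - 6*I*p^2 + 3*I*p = p*(p - 3*I)*(I*p - I)^2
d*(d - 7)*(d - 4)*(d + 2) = d^4 - 9*d^3 + 6*d^2 + 56*d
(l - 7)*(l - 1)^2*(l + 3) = l^4 - 6*l^3 - 12*l^2 + 38*l - 21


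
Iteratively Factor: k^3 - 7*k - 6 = (k + 2)*(k^2 - 2*k - 3) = (k + 1)*(k + 2)*(k - 3)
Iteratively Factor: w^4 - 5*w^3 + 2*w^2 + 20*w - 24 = (w - 2)*(w^3 - 3*w^2 - 4*w + 12) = (w - 2)*(w + 2)*(w^2 - 5*w + 6) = (w - 3)*(w - 2)*(w + 2)*(w - 2)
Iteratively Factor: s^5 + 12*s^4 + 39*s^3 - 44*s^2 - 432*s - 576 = (s + 4)*(s^4 + 8*s^3 + 7*s^2 - 72*s - 144) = (s + 3)*(s + 4)*(s^3 + 5*s^2 - 8*s - 48) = (s - 3)*(s + 3)*(s + 4)*(s^2 + 8*s + 16) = (s - 3)*(s + 3)*(s + 4)^2*(s + 4)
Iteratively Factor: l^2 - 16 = (l - 4)*(l + 4)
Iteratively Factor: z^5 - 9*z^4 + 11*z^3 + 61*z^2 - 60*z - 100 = (z - 5)*(z^4 - 4*z^3 - 9*z^2 + 16*z + 20) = (z - 5)^2*(z^3 + z^2 - 4*z - 4) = (z - 5)^2*(z - 2)*(z^2 + 3*z + 2) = (z - 5)^2*(z - 2)*(z + 1)*(z + 2)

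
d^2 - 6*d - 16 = (d - 8)*(d + 2)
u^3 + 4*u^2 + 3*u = u*(u + 1)*(u + 3)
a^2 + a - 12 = (a - 3)*(a + 4)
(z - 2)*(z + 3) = z^2 + z - 6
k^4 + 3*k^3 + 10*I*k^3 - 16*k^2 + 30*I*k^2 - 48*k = k*(k + 3)*(k + 2*I)*(k + 8*I)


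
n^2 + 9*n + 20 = (n + 4)*(n + 5)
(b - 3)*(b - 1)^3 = b^4 - 6*b^3 + 12*b^2 - 10*b + 3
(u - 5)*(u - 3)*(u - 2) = u^3 - 10*u^2 + 31*u - 30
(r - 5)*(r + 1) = r^2 - 4*r - 5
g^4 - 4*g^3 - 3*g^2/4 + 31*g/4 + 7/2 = (g - 7/2)*(g - 2)*(g + 1/2)*(g + 1)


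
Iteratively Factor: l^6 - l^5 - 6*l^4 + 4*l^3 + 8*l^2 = (l - 2)*(l^5 + l^4 - 4*l^3 - 4*l^2) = (l - 2)^2*(l^4 + 3*l^3 + 2*l^2) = (l - 2)^2*(l + 1)*(l^3 + 2*l^2) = l*(l - 2)^2*(l + 1)*(l^2 + 2*l) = l^2*(l - 2)^2*(l + 1)*(l + 2)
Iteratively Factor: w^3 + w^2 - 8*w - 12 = (w + 2)*(w^2 - w - 6) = (w - 3)*(w + 2)*(w + 2)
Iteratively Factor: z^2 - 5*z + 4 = (z - 4)*(z - 1)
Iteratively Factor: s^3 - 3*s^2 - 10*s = (s)*(s^2 - 3*s - 10) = s*(s - 5)*(s + 2)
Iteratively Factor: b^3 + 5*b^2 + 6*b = (b + 3)*(b^2 + 2*b) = (b + 2)*(b + 3)*(b)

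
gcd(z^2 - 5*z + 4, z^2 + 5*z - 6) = z - 1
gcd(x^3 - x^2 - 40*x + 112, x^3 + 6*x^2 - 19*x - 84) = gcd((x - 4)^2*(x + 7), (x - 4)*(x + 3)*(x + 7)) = x^2 + 3*x - 28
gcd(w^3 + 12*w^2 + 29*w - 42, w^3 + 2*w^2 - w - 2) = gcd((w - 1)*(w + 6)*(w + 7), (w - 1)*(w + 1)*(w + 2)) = w - 1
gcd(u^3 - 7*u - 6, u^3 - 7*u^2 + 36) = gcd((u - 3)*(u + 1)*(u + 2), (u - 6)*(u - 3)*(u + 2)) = u^2 - u - 6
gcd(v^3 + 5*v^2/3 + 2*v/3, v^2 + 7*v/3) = v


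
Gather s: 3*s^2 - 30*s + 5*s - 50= 3*s^2 - 25*s - 50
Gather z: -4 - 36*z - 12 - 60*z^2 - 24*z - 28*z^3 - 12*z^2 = -28*z^3 - 72*z^2 - 60*z - 16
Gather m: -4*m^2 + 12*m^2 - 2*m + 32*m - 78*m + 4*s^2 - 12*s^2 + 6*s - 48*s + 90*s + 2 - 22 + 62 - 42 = 8*m^2 - 48*m - 8*s^2 + 48*s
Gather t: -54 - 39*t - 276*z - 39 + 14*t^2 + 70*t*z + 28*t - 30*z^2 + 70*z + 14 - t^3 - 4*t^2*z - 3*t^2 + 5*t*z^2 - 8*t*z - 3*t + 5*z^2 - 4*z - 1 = -t^3 + t^2*(11 - 4*z) + t*(5*z^2 + 62*z - 14) - 25*z^2 - 210*z - 80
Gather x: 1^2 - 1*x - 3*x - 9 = -4*x - 8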